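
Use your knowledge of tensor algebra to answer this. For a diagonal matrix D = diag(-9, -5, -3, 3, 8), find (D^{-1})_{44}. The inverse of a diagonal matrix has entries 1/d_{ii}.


For a diagonal matrix, the inverse has entries (D^{-1})_{ii} = 1/d_{ii}.
The diagonal entries are: d_{11} = -9, d_{22} = -5, d_{33} = -3, d_{44} = 3, d_{55} = 8
We need (D^{-1})_{44} = 1/d_{44} = 1/3 = 1/3

1/3


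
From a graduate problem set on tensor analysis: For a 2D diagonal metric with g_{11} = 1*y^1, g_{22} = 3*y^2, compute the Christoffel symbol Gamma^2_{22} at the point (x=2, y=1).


For a diagonal metric, Gamma^k_{ij} = (1/2) g^{kk} (dg_{ik}/dx_j + dg_{jk}/dx_i - dg_{ij}/dx_k).
The metric is diagonal, so g_{ab} = 0 for a != b.
At the given point: g_{11} = 1, g_{22} = 3
g^{22} = 1/3
dg_{22}/dx_2 = dg_{22}/dx_2 = 6
dg_{22}/dx_2 = dg_{22}/dx_2 = 6
dg_{22}/dx_2 = dg_{22}/dx_2 = 6
Numerator = 6 + 6 - 6 = 6
Gamma^2_{22} = 6 / (2 * 3) = 1

1


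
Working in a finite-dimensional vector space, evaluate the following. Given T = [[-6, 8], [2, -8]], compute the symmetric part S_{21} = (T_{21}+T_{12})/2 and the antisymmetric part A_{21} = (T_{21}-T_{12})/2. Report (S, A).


T_{21} = 2
T_{12} = 8
S_{21} = (2 + 8)/2 = 10/2 = 5
A_{21} = (2 - 8)/2 = -6/2 = -3
Check: S + A = 5 + -3 = 2 = T_{21}.

(5, -3)


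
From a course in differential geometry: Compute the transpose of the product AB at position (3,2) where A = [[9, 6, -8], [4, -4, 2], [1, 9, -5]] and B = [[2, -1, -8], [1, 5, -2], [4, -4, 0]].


(AB)^T_{ij} = (AB)_{ji} = sum_k A_{jk} B_{ki}.
For i=3, j=2 we need (AB)_{23}:
A_{21} * B_{13} = 4 * -8 = -32
A_{22} * B_{23} = -4 * -2 = 8
A_{23} * B_{33} = 2 * 0 = 0
Sum = -32 + 8 + 0 = -24

-24


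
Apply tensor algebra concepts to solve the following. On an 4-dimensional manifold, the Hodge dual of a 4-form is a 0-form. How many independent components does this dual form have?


The Hodge dual of a p-form on an n-dimensional manifold is an (n-p)-form.
n = 4, p = 4, so dual degree = 4 - 4 = 0
The number of components is C(n, n-p) = C(4, 0) = 1

1


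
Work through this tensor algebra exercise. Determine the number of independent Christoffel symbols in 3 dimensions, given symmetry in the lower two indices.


Christoffel symbols Gamma^k_{ij} are symmetric in i,j, so there are d * d(d+1)/2 independent symbols.
d = 3
d(d+1)/2 = 3 * 4 / 2 = 6
Total = 3 * 6 = 18

18


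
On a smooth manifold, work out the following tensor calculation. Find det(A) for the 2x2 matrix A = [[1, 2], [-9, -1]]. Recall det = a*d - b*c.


For a 2x2 matrix [[a, b], [c, d]], det = a*d - b*c.
a = 1, b = 2, c = -9, d = -1
a*d = 1 * -1 = -1
b*c = 2 * -9 = -18
det = -1 - -18 = 17

17


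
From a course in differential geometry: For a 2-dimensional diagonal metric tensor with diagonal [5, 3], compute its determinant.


For a diagonal metric, the determinant is the product of diagonal entries.
Diagonal entries: 5, 3
det(g) = 5 * 3 = 15

15


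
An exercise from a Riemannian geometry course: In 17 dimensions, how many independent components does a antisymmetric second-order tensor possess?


A antisymmetric rank-2 tensor in d dimensions has d(d-1)/2 independent components.
d = 17
d(d-1)/2 = 17 * 16 / 2 = 272 / 2 = 136

136


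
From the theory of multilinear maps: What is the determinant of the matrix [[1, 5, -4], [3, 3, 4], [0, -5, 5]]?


Expanding along the first row, det(A) = a11*M_11 - a12*M_12 + a13*M_13, where M_1j is the (1,j) minor.
Minor M_11 = 3*5 - 4*-5 = 35
Minor M_12 = 3*5 - 4*0 = 15
Minor M_13 = 3*-5 - 3*0 = -15
det = 1*(35) - 5*(15) + -4*(-15)
    = 35 - 75 + 60
    = 20

20


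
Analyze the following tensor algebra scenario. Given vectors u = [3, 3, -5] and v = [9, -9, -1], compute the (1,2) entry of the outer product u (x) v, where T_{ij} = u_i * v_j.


The outer product entry T_{ij} = u_i * v_j.
We need i=1, j=2.
u_1 = 3, v_2 = -9
T_{1,2} = 3 * -9 = -27

-27


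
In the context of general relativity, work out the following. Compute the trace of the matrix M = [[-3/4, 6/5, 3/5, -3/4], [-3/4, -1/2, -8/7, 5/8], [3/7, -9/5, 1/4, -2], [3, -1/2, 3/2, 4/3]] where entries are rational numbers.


The trace is the sum of diagonal entries.
Diagonal: M[1,1] = -3/4, M[2,2] = -1/2, M[3,3] = 1/4, M[4,4] = 4/3
Tr(M) = -3/4 + -1/2 + 1/4 + 4/3
Computing step by step:
After adding M[1,1]: -3/4
After adding M[2,2]: -5/4
After adding M[3,3]: -1
After adding M[4,4]: 1/3
Tr(M) = 1/3

1/3


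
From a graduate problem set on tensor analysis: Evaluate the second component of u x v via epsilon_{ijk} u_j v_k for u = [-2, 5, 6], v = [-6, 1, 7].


(u x v)_2 = sum_{j,k} epsilon_{2jk} u_j v_k. Only permutations of (1,2,3) contribute; the two non-zero terms are:
eps_{213} u_1 v_3 = -1 * -2 * 7 = 14
eps_{231} u_3 v_1 = 1 * 6 * -6 = -36
(u x v)_2 = -22

-22


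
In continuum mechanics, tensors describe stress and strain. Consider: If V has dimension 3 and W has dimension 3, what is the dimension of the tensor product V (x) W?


The dimension of a tensor product is the product of dimensions.
dim(V) = 3, dim(W) = 3
dim(V (x) W) = 3 * 3 = 9

9


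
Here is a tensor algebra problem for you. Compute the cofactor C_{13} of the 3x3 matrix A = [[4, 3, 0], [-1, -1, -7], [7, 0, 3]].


To find cofactor C_{13}, delete row 1 and column 3.
The resulting 2x2 submatrix is: [[-1, -1], [7, 0]]
Minor M_{13} = -1*0 - -1*7
  = 0 - -7 = 7
Sign = (-1)^(1+3) = (-1)^4 = 1
Cofactor C_{13} = 1 * 7 = 7

7


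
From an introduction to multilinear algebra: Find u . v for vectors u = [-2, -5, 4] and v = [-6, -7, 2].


The inner product u . v = sum of u_i * v_i.
Term-by-term: -2 * -6, -5 * -7, 4 * 2
Products: 12, 35, 8
Sum = 12 + 35 + 8 = 55

55


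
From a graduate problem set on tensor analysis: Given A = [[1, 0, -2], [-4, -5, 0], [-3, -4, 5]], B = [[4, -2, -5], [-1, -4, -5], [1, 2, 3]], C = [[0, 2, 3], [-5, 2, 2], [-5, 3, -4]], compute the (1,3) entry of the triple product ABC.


(ABC)_{13} = sum_m (AB)_{1m} C_{m3}. First compute row 1 of AB.
(AB)_{11} = 1*4 + 0*-1 + -2*1 = 2
(AB)_{12} = 1*-2 + 0*-4 + -2*2 = -6
(AB)_{13} = 1*-5 + 0*-5 + -2*3 = -11
Now contract with column 3 of C:
(AB)_{11} * C_{13} = 2 * 3 = 6
(AB)_{12} * C_{23} = -6 * 2 = -12
(AB)_{13} * C_{33} = -11 * -4 = 44
(ABC)_{13} = 6 + -12 + 44 = 38

38


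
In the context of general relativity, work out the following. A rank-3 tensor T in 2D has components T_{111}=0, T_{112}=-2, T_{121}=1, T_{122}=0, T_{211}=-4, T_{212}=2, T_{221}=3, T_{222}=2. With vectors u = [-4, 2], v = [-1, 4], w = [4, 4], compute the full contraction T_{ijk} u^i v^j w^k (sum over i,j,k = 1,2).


S = sum over i,j,k of T_{ijk} u_i v_j w_k. Expanding all 8 terms:
T_{111}*u_1*v_1*w_1 = 0*-4*-1*4 = 0  (running total: 0)
T_{112}*u_1*v_1*w_2 = -2*-4*-1*4 = -32  (running total: -32)
T_{121}*u_1*v_2*w_1 = 1*-4*4*4 = -64  (running total: -96)
T_{122}*u_1*v_2*w_2 = 0*-4*4*4 = 0  (running total: -96)
T_{211}*u_2*v_1*w_1 = -4*2*-1*4 = 32  (running total: -64)
T_{212}*u_2*v_1*w_2 = 2*2*-1*4 = -16  (running total: -80)
T_{221}*u_2*v_2*w_1 = 3*2*4*4 = 96  (running total: 16)
T_{222}*u_2*v_2*w_2 = 2*2*4*4 = 64  (running total: 80)
S = 80

80


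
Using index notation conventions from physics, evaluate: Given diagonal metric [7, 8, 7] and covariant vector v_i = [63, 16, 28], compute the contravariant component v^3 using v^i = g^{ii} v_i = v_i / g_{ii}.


To raise an index with a diagonal metric: v^i = v_i / g_{ii}.
For index 3: v_3 = 28, g_{33} = 7
v^3 = 28 / 7 = 4

4


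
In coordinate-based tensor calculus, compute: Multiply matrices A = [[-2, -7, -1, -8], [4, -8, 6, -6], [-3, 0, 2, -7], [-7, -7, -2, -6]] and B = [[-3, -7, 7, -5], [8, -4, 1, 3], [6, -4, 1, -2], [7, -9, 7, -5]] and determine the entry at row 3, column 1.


(AB)_{ij} = sum_k A_{ik} B_{kj}.
For i=3, j=1:
A_{31} * B_{11} = -3 * -3 = 9
A_{32} * B_{21} = 0 * 8 = 0
A_{33} * B_{31} = 2 * 6 = 12
A_{34} * B_{41} = -7 * 7 = -49
Sum = 9 + 0 + 12 + -49 = -28

-28


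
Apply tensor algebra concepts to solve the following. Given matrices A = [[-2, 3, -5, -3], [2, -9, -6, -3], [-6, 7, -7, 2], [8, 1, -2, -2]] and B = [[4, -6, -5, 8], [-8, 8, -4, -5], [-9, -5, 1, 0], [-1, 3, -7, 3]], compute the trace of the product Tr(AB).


Tr(AB) = sum_i (AB)_{ii} where (AB)_{ii} = sum_k A_{ik} B_{ki}.
(AB)_{11} = -2*4 + 3*-8 + -5*-9 + -3*-1 = 16
(AB)_{22} = 2*-6 + -9*8 + -6*-5 + -3*3 = -63
(AB)_{33} = -6*-5 + 7*-4 + -7*1 + 2*-7 = -19
(AB)_{44} = 8*8 + 1*-5 + -2*0 + -2*3 = 53
Tr(AB) = 16 + -63 + -19 + 53 = -13

-13


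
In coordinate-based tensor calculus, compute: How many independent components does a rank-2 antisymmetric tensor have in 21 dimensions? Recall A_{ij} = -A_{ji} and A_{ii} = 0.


An antisymmetric rank-2 tensor satisfies A_{ij} = -A_{ji}, so diagonal entries are zero.
The independent components are the upper-triangular entries: C(n, 2) = n(n-1)/2.
n = 21
C(21, 2) = 21 * 20 / 2 = 420 / 2 = 210

210


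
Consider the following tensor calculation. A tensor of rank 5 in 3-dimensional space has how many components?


The number of components of a rank-r tensor in d dimensions is d^r.
Here d = 3 and r = 5.
3^5 = 243

243


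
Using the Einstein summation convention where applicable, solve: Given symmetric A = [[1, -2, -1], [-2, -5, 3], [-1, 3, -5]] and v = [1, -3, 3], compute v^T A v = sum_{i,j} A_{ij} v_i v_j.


First compute Av:
(Av)_1 = 1*1 + -2*-3 + -1*3 = 4
(Av)_2 = -2*1 + -5*-3 + 3*3 = 22
(Av)_3 = -1*1 + 3*-3 + -5*3 = -25
Av = [4, 22, -25]
Then v^T (Av) = 1*4 + -3*22 + 3*-25
= 4 + -66 + -75 = -137

-137


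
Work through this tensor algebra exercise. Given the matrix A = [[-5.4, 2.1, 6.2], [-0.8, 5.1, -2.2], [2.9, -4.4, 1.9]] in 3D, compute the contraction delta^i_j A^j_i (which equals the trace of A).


The contraction (trace) of a rank-2 tensor is the sum of its diagonal elements.
Diagonal entries: A[1,1] = -5.4, A[2,2] = 5.1, A[3,3] = 1.9
Tr(A) = -5.4 + 5.1 + 1.9 = 1.6

1.6


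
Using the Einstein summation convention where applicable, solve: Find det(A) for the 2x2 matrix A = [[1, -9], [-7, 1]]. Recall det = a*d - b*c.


For a 2x2 matrix [[a, b], [c, d]], det = a*d - b*c.
a = 1, b = -9, c = -7, d = 1
a*d = 1 * 1 = 1
b*c = -9 * -7 = 63
det = 1 - 63 = -62

-62


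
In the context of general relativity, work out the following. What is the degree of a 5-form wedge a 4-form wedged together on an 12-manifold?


The degree of a wedge product is the sum of the degrees of the individual forms.
Degrees: 5, 4
Total degree = 5 + 4 = 9

9


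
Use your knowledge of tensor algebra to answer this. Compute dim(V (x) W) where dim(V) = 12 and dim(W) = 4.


The dimension of a tensor product is the product of dimensions.
dim(V) = 12, dim(W) = 4
dim(V (x) W) = 12 * 4 = 48

48


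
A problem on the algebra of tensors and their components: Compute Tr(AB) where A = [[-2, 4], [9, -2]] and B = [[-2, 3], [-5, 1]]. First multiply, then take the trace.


Tr(AB) = sum_i (AB)_{ii} where (AB)_{ii} = sum_k A_{ik} B_{ki}.
(AB)_{11} = -2*-2 + 4*-5 = -16
(AB)_{22} = 9*3 + -2*1 = 25
Tr(AB) = -16 + 25 = 9

9


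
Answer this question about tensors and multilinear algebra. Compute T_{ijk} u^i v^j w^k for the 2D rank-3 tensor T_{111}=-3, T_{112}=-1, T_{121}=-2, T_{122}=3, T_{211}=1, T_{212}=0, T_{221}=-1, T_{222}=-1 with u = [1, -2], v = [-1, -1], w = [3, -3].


S = sum over i,j,k of T_{ijk} u_i v_j w_k. Expanding all 8 terms:
T_{111}*u_1*v_1*w_1 = -3*1*-1*3 = 9  (running total: 9)
T_{112}*u_1*v_1*w_2 = -1*1*-1*-3 = -3  (running total: 6)
T_{121}*u_1*v_2*w_1 = -2*1*-1*3 = 6  (running total: 12)
T_{122}*u_1*v_2*w_2 = 3*1*-1*-3 = 9  (running total: 21)
T_{211}*u_2*v_1*w_1 = 1*-2*-1*3 = 6  (running total: 27)
T_{212}*u_2*v_1*w_2 = 0*-2*-1*-3 = 0  (running total: 27)
T_{221}*u_2*v_2*w_1 = -1*-2*-1*3 = -6  (running total: 21)
T_{222}*u_2*v_2*w_2 = -1*-2*-1*-3 = 6  (running total: 27)
S = 27

27


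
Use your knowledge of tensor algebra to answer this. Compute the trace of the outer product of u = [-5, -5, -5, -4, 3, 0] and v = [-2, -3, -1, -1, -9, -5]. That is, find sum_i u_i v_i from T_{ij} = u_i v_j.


The outer product gives T_{ij} = u_i v_j.
The trace (contraction) is Tr(T) = sum_i T_{ii} = sum_i u_i v_i.
Diagonal entries:
T_{11} = u_1 * v_1 = -5 * -2 = 10
T_{22} = u_2 * v_2 = -5 * -3 = 15
T_{33} = u_3 * v_3 = -5 * -1 = 5
T_{44} = u_4 * v_4 = -4 * -1 = 4
T_{55} = u_5 * v_5 = 3 * -9 = -27
T_{66} = u_6 * v_6 = 0 * -5 = 0
Tr(T) = 10 + 15 + 5 + 4 + -27 + 0 = 7

7


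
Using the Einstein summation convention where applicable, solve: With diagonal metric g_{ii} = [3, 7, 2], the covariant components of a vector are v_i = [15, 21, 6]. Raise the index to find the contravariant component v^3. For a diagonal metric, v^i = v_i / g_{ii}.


To raise an index with a diagonal metric: v^i = v_i / g_{ii}.
For index 3: v_3 = 6, g_{33} = 2
v^3 = 6 / 2 = 3

3


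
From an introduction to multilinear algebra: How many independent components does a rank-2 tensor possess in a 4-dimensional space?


The number of components of a rank-r tensor in d dimensions is d^r.
Here d = 4 and r = 2.
4^2 = 16

16


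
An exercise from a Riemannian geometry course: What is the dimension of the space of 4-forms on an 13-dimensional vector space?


The dimension of the space of p-forms on an n-dimensional space is C(n, p).
n = 13, p = 4
C(13, 4) = 13! / (4! * 9!) = 715

715


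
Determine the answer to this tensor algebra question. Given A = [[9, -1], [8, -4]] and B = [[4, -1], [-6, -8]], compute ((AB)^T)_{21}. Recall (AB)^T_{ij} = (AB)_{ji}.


(AB)^T_{ij} = (AB)_{ji} = sum_k A_{jk} B_{ki}.
For i=2, j=1 we need (AB)_{12}:
A_{11} * B_{12} = 9 * -1 = -9
A_{12} * B_{22} = -1 * -8 = 8
Sum = -9 + 8 = -1

-1


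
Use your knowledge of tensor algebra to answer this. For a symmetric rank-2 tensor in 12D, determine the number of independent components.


A symmetric rank-2 tensor in d dimensions has d(d+1)/2 independent components.
d = 12
d(d+1)/2 = 12 * 13 / 2 = 156 / 2 = 78

78


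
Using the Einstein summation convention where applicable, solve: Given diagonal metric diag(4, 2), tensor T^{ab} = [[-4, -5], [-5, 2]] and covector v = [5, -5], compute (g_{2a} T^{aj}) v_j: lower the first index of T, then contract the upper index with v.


Step 1: lower the first index. For a diagonal metric, g_{ia} T^{aj} = g_{ii} T^{ij} (no sum on i).
g_{22} = 2
S_2{}^1 = 2 * T^{21} = 2 * -5 = -10
S_2{}^2 = 2 * T^{22} = 2 * 2 = 4
Step 2: contract S_2{}^j with v_j.
S_2{}^1 * v_1 = -10 * 5 = -50
S_2{}^2 * v_2 = 4 * -5 = -20
Result = -50 + -20 = -70

-70


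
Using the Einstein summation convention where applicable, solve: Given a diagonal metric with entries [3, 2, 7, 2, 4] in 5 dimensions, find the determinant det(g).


For a diagonal metric, the determinant is the product of diagonal entries.
Diagonal entries: 3, 2, 7, 2, 4
det(g) = 3 * 2 * 7 * 2 * 4 = 336

336


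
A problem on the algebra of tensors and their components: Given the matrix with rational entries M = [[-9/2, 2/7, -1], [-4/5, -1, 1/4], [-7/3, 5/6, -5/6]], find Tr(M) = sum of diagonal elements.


The trace is the sum of diagonal entries.
Diagonal: M[1,1] = -9/2, M[2,2] = -1, M[3,3] = -5/6
Tr(M) = -9/2 + -1 + -5/6
Computing step by step:
After adding M[1,1]: -9/2
After adding M[2,2]: -11/2
After adding M[3,3]: -19/3
Tr(M) = -19/3

-19/3


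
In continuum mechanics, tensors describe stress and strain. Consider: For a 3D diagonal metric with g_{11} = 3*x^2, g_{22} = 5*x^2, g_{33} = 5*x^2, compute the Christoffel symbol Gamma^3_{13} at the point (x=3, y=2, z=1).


For a diagonal metric, Gamma^k_{ij} = (1/2) g^{kk} (dg_{ik}/dx_j + dg_{jk}/dx_i - dg_{ij}/dx_k).
The metric is diagonal, so g_{ab} = 0 for a != b.
At the given point: g_{11} = 27, g_{22} = 45, g_{33} = 45
g^{33} = 1/45
dg_{13}/dx_3 = 0 (off-diagonal)
dg_{33}/dx_1 = dg_{33}/dx_1 = 30
dg_{13}/dx_3 = 0 (off-diagonal)
Numerator = 0 + 30 - 0 = 30
Gamma^3_{13} = 30 / (2 * 45) = 1/3

1/3


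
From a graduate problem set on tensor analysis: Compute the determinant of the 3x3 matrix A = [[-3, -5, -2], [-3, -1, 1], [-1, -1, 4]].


Expanding along the first row, det(A) = a11*M_11 - a12*M_12 + a13*M_13, where M_1j is the (1,j) minor.
Minor M_11 = -1*4 - 1*-1 = -3
Minor M_12 = -3*4 - 1*-1 = -11
Minor M_13 = -3*-1 - -1*-1 = 2
det = -3*(-3) - -5*(-11) + -2*(2)
    = 9 - 55 + -4
    = -50

-50


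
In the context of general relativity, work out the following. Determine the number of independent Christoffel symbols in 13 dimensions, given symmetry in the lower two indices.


Christoffel symbols Gamma^k_{ij} are symmetric in i,j, so there are d * d(d+1)/2 independent symbols.
d = 13
d(d+1)/2 = 13 * 14 / 2 = 91
Total = 13 * 91 = 1183

1183


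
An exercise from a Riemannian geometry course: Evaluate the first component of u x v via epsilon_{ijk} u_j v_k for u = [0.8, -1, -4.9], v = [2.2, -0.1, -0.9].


(u x v)_1 = sum_{j,k} epsilon_{1jk} u_j v_k. Only permutations of (1,2,3) contribute; the two non-zero terms are:
eps_{123} u_2 v_3 = 1 * -1 * -0.9 = 0.9
eps_{132} u_3 v_2 = -1 * -4.9 * -0.1 = -0.49
(u x v)_1 = 0.41

0.41


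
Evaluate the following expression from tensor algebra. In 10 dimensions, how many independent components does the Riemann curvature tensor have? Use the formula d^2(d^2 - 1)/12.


The Riemann tensor in d dimensions has d^2(d^2 - 1)/12 independent components.
d = 10, so d^2 = 100
d^2 - 1 = 99
d^2(d^2 - 1) = 100 * 99 = 9900
Divide by 12: 9900 / 12 = 825

825


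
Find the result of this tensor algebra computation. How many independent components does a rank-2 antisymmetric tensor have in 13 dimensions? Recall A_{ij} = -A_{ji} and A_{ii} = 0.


An antisymmetric rank-2 tensor satisfies A_{ij} = -A_{ji}, so diagonal entries are zero.
The independent components are the upper-triangular entries: C(n, 2) = n(n-1)/2.
n = 13
C(13, 2) = 13 * 12 / 2 = 156 / 2 = 78

78


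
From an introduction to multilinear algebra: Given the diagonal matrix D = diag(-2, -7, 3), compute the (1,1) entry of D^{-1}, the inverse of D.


For a diagonal matrix, the inverse has entries (D^{-1})_{ii} = 1/d_{ii}.
The diagonal entries are: d_{11} = -2, d_{22} = -7, d_{33} = 3
We need (D^{-1})_{11} = 1/d_{11} = 1/-2 = -1/2

-1/2


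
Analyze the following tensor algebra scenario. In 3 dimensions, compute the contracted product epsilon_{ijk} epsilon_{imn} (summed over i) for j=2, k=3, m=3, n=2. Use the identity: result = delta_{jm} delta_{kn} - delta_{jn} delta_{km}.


Using the identity: epsilon_{ijk} epsilon_{imn} = delta_{jm} delta_{kn} - delta_{jn} delta_{km}.
delta_{23} = 0
delta_{32} = 0
delta_{22} = 1
delta_{33} = 1
Result = 0 * 0 - 1 * 1 = 0 - 1 = -1

-1


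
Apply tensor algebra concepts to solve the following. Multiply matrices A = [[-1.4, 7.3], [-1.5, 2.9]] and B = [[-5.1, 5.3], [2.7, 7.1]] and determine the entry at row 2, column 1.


(AB)_{ij} = sum_k A_{ik} B_{kj}.
For i=2, j=1:
A_{21} * B_{11} = -1.5 * -5.1 = 7.65
A_{22} * B_{21} = 2.9 * 2.7 = 7.83
Sum = 7.65 + 7.83 = 15.48

15.48


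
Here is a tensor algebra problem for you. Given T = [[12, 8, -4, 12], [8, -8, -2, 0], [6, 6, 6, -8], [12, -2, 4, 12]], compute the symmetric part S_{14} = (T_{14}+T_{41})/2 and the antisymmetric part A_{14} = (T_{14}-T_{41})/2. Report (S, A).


T_{14} = 12
T_{41} = 12
S_{14} = (12 + 12)/2 = 24/2 = 12
A_{14} = (12 - 12)/2 = 0/2 = 0
Check: S + A = 12 + 0 = 12 = T_{14}.

(12, 0)


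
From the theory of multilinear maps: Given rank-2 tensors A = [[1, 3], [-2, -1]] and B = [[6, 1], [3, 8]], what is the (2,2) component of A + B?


Tensor addition is component-wise: (A + B)_{ij} = A_{ij} + B_{ij}.
A_{22} = -1
B_{22} = 8
(A + B)_{22} = -1 + 8 = 7

7


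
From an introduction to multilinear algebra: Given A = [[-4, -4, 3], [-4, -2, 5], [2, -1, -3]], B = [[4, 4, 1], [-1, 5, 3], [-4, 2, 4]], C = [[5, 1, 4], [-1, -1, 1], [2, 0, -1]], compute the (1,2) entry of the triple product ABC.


(ABC)_{12} = sum_m (AB)_{1m} C_{m2}. First compute row 1 of AB.
(AB)_{11} = -4*4 + -4*-1 + 3*-4 = -24
(AB)_{12} = -4*4 + -4*5 + 3*2 = -30
(AB)_{13} = -4*1 + -4*3 + 3*4 = -4
Now contract with column 2 of C:
(AB)_{11} * C_{12} = -24 * 1 = -24
(AB)_{12} * C_{22} = -30 * -1 = 30
(AB)_{13} * C_{32} = -4 * 0 = 0
(ABC)_{12} = -24 + 30 + 0 = 6

6


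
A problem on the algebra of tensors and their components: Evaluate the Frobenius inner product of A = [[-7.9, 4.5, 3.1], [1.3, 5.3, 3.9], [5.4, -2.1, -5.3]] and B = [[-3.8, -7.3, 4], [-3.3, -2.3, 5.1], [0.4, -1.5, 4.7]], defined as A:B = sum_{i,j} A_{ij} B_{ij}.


A:B = sum over all i,j of A_{ij} * B_{ij}.
Row 1: -7.9*-3.8=30.02, 4.5*-7.3=-32.85, 3.1*4=12.4 => row sum = 9.57
Row 2: 1.3*-3.3=-4.29, 5.3*-2.3=-12.19, 3.9*5.1=19.89 => row sum = 3.41
Row 3: 5.4*0.4=2.16, -2.1*-1.5=3.15, -5.3*4.7=-24.91 => row sum = -19.6
Total = 9.57 + 3.41 + -19.6 = -6.62

-6.62


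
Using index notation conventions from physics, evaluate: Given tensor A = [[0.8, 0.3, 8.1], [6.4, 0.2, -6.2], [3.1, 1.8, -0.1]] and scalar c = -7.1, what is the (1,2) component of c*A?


Scalar multiplication: (cA)_{ij} = c * A_{ij}.
c = -7.1
A_{12} = 0.3
(cA)_{12} = -7.1 * 0.3 = -2.13

-2.13


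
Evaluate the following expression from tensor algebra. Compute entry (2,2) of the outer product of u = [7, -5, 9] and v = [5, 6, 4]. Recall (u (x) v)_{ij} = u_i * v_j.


The outer product entry T_{ij} = u_i * v_j.
We need i=2, j=2.
u_2 = -5, v_2 = 6
T_{2,2} = -5 * 6 = -30

-30


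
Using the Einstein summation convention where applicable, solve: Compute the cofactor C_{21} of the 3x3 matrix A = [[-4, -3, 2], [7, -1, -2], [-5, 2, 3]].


To find cofactor C_{21}, delete row 2 and column 1.
The resulting 2x2 submatrix is: [[-3, 2], [2, 3]]
Minor M_{21} = -3*3 - 2*2
  = -9 - 4 = -13
Sign = (-1)^(2+1) = (-1)^3 = -1
Cofactor C_{21} = -1 * -13 = 13

13


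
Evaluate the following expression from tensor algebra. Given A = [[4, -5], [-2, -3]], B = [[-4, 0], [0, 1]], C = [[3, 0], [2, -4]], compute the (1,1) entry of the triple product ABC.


(ABC)_{11} = sum_m (AB)_{1m} C_{m1}. First compute row 1 of AB.
(AB)_{11} = 4*-4 + -5*0 = -16
(AB)_{12} = 4*0 + -5*1 = -5
Now contract with column 1 of C:
(AB)_{11} * C_{11} = -16 * 3 = -48
(AB)_{12} * C_{21} = -5 * 2 = -10
(ABC)_{11} = -48 + -10 = -58

-58


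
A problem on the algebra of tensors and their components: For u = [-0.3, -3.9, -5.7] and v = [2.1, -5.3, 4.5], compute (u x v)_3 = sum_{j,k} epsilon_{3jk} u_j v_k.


(u x v)_3 = sum_{j,k} epsilon_{3jk} u_j v_k. Only permutations of (1,2,3) contribute; the two non-zero terms are:
eps_{312} u_1 v_2 = 1 * -0.3 * -5.3 = 1.59
eps_{321} u_2 v_1 = -1 * -3.9 * 2.1 = 8.19
(u x v)_3 = 9.78

9.78


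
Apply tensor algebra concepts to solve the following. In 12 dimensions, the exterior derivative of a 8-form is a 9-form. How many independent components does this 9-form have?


The exterior derivative of a p-form is a (p+1)-form.
Its number of independent components is C(n, p+1).
n = 12, p+1 = 9
C(12, 9) = 220

220


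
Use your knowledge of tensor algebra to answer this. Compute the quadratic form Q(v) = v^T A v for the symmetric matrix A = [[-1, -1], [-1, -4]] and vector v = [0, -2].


First compute Av:
(Av)_1 = -1*0 + -1*-2 = 2
(Av)_2 = -1*0 + -4*-2 = 8
Av = [2, 8]
Then v^T (Av) = 0*2 + -2*8
= 0 + -16 = -16

-16


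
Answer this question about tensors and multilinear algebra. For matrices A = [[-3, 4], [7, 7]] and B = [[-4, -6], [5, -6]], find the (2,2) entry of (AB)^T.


(AB)^T_{ij} = (AB)_{ji} = sum_k A_{jk} B_{ki}.
For i=2, j=2 we need (AB)_{22}:
A_{21} * B_{12} = 7 * -6 = -42
A_{22} * B_{22} = 7 * -6 = -42
Sum = -42 + -42 = -84

-84


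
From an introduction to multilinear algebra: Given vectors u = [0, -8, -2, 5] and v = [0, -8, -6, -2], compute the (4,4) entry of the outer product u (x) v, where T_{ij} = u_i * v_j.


The outer product entry T_{ij} = u_i * v_j.
We need i=4, j=4.
u_4 = 5, v_4 = -2
T_{4,4} = 5 * -2 = -10

-10


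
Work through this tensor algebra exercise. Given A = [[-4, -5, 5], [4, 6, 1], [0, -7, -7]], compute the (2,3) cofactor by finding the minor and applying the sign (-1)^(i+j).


To find cofactor C_{23}, delete row 2 and column 3.
The resulting 2x2 submatrix is: [[-4, -5], [0, -7]]
Minor M_{23} = -4*-7 - -5*0
  = 28 - 0 = 28
Sign = (-1)^(2+3) = (-1)^5 = -1
Cofactor C_{23} = -1 * 28 = -28

-28


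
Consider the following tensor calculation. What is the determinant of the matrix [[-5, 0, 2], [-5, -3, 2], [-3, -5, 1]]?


Expanding along the first row, det(A) = a11*M_11 - a12*M_12 + a13*M_13, where M_1j is the (1,j) minor.
Minor M_11 = -3*1 - 2*-5 = 7
Minor M_12 = -5*1 - 2*-3 = 1
Minor M_13 = -5*-5 - -3*-3 = 16
det = -5*(7) - 0*(1) + 2*(16)
    = -35 - 0 + 32
    = -3

-3


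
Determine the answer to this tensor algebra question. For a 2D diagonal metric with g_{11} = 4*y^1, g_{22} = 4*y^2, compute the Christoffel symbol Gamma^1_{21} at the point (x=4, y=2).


For a diagonal metric, Gamma^k_{ij} = (1/2) g^{kk} (dg_{ik}/dx_j + dg_{jk}/dx_i - dg_{ij}/dx_k).
The metric is diagonal, so g_{ab} = 0 for a != b.
At the given point: g_{11} = 8, g_{22} = 16
g^{11} = 1/8
dg_{21}/dx_1 = 0 (off-diagonal)
dg_{11}/dx_2 = dg_{11}/dx_2 = 4
dg_{21}/dx_1 = 0 (off-diagonal)
Numerator = 0 + 4 - 0 = 4
Gamma^1_{21} = 4 / (2 * 8) = 1/4

1/4


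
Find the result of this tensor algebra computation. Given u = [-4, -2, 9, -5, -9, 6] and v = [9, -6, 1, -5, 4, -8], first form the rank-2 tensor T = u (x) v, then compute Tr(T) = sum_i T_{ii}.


The outer product gives T_{ij} = u_i v_j.
The trace (contraction) is Tr(T) = sum_i T_{ii} = sum_i u_i v_i.
Diagonal entries:
T_{11} = u_1 * v_1 = -4 * 9 = -36
T_{22} = u_2 * v_2 = -2 * -6 = 12
T_{33} = u_3 * v_3 = 9 * 1 = 9
T_{44} = u_4 * v_4 = -5 * -5 = 25
T_{55} = u_5 * v_5 = -9 * 4 = -36
T_{66} = u_6 * v_6 = 6 * -8 = -48
Tr(T) = -36 + 12 + 9 + 25 + -36 + -48 = -74

-74


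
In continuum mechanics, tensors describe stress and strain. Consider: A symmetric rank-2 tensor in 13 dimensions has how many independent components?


A symmetric rank-2 tensor in d dimensions has d(d+1)/2 independent components.
d = 13
d(d+1)/2 = 13 * 14 / 2 = 182 / 2 = 91

91


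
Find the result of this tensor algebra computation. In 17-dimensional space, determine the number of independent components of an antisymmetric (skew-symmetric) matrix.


An antisymmetric rank-2 tensor satisfies A_{ij} = -A_{ji}, so diagonal entries are zero.
The independent components are the upper-triangular entries: C(n, 2) = n(n-1)/2.
n = 17
C(17, 2) = 17 * 16 / 2 = 272 / 2 = 136

136


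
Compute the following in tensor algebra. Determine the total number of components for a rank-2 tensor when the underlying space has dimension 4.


The number of components of a rank-r tensor in d dimensions is d^r.
Here d = 4 and r = 2.
4^2 = 16

16


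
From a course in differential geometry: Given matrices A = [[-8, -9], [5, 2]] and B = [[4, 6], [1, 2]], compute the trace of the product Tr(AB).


Tr(AB) = sum_i (AB)_{ii} where (AB)_{ii} = sum_k A_{ik} B_{ki}.
(AB)_{11} = -8*4 + -9*1 = -41
(AB)_{22} = 5*6 + 2*2 = 34
Tr(AB) = -41 + 34 = -7

-7


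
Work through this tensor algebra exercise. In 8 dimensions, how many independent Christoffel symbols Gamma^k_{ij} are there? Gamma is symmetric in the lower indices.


Christoffel symbols Gamma^k_{ij} are symmetric in i,j, so there are d * d(d+1)/2 independent symbols.
d = 8
d(d+1)/2 = 8 * 9 / 2 = 36
Total = 8 * 36 = 288

288


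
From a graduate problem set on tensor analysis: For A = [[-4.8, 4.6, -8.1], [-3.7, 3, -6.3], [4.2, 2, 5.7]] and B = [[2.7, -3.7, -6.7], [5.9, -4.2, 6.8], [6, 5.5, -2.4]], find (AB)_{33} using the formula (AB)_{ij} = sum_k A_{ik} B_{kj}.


(AB)_{ij} = sum_k A_{ik} B_{kj}.
For i=3, j=3:
A_{31} * B_{13} = 4.2 * -6.7 = -28.14
A_{32} * B_{23} = 2 * 6.8 = 13.6
A_{33} * B_{33} = 5.7 * -2.4 = -13.68
Sum = -28.14 + 13.6 + -13.68 = -28.22

-28.22


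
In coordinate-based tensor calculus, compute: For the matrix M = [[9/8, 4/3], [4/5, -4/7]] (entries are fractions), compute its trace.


The trace is the sum of diagonal entries.
Diagonal: M[1,1] = 9/8, M[2,2] = -4/7
Tr(M) = 9/8 + -4/7
Computing step by step:
After adding M[1,1]: 9/8
After adding M[2,2]: 31/56
Tr(M) = 31/56

31/56


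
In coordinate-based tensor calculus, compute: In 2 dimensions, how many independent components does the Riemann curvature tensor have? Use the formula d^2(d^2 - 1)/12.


The Riemann tensor in d dimensions has d^2(d^2 - 1)/12 independent components.
d = 2, so d^2 = 4
d^2 - 1 = 3
d^2(d^2 - 1) = 4 * 3 = 12
Divide by 12: 12 / 12 = 1

1


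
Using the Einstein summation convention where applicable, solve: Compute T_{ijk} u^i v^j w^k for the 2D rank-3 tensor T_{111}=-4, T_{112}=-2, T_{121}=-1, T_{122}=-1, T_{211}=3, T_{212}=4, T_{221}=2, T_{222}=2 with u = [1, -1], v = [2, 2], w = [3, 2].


S = sum over i,j,k of T_{ijk} u_i v_j w_k. Expanding all 8 terms:
T_{111}*u_1*v_1*w_1 = -4*1*2*3 = -24  (running total: -24)
T_{112}*u_1*v_1*w_2 = -2*1*2*2 = -8  (running total: -32)
T_{121}*u_1*v_2*w_1 = -1*1*2*3 = -6  (running total: -38)
T_{122}*u_1*v_2*w_2 = -1*1*2*2 = -4  (running total: -42)
T_{211}*u_2*v_1*w_1 = 3*-1*2*3 = -18  (running total: -60)
T_{212}*u_2*v_1*w_2 = 4*-1*2*2 = -16  (running total: -76)
T_{221}*u_2*v_2*w_1 = 2*-1*2*3 = -12  (running total: -88)
T_{222}*u_2*v_2*w_2 = 2*-1*2*2 = -8  (running total: -96)
S = -96

-96


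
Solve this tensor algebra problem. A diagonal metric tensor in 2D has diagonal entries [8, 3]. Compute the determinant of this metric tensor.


For a diagonal metric, the determinant is the product of diagonal entries.
Diagonal entries: 8, 3
det(g) = 8 * 3 = 24

24


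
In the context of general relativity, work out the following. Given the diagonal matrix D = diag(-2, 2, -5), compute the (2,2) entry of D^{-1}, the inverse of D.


For a diagonal matrix, the inverse has entries (D^{-1})_{ii} = 1/d_{ii}.
The diagonal entries are: d_{11} = -2, d_{22} = 2, d_{33} = -5
We need (D^{-1})_{22} = 1/d_{22} = 1/2 = 1/2

1/2


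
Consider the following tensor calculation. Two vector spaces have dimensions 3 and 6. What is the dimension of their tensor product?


The dimension of a tensor product is the product of dimensions.
dim(V) = 3, dim(W) = 6
dim(V (x) W) = 3 * 6 = 18

18


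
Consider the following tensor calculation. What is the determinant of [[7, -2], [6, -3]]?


For a 2x2 matrix [[a, b], [c, d]], det = a*d - b*c.
a = 7, b = -2, c = 6, d = -3
a*d = 7 * -3 = -21
b*c = -2 * 6 = -12
det = -21 - -12 = -9

-9


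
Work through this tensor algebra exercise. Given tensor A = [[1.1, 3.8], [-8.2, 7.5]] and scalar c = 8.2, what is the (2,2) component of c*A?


Scalar multiplication: (cA)_{ij} = c * A_{ij}.
c = 8.2
A_{22} = 7.5
(cA)_{22} = 8.2 * 7.5 = 61.5

61.5


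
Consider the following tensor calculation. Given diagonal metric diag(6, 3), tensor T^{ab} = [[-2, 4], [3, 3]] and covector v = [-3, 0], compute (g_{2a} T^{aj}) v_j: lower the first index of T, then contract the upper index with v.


Step 1: lower the first index. For a diagonal metric, g_{ia} T^{aj} = g_{ii} T^{ij} (no sum on i).
g_{22} = 3
S_2{}^1 = 3 * T^{21} = 3 * 3 = 9
S_2{}^2 = 3 * T^{22} = 3 * 3 = 9
Step 2: contract S_2{}^j with v_j.
S_2{}^1 * v_1 = 9 * -3 = -27
S_2{}^2 * v_2 = 9 * 0 = 0
Result = -27 + 0 = -27

-27


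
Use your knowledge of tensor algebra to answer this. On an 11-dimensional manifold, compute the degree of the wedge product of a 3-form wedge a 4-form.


The degree of a wedge product is the sum of the degrees of the individual forms.
Degrees: 3, 4
Total degree = 3 + 4 = 7

7


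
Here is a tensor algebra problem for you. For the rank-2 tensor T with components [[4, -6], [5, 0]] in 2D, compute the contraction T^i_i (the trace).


The contraction (trace) of a rank-2 tensor is the sum of its diagonal elements.
Diagonal entries: A[1,1] = 4, A[2,2] = 0
Tr(A) = 4 + 0 = 4

4


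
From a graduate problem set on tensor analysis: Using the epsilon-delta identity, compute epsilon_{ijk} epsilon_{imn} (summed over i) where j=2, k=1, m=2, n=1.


Using the identity: epsilon_{ijk} epsilon_{imn} = delta_{jm} delta_{kn} - delta_{jn} delta_{km}.
delta_{22} = 1
delta_{11} = 1
delta_{21} = 0
delta_{12} = 0
Result = 1 * 1 - 0 * 0 = 1 - 0 = 1

1


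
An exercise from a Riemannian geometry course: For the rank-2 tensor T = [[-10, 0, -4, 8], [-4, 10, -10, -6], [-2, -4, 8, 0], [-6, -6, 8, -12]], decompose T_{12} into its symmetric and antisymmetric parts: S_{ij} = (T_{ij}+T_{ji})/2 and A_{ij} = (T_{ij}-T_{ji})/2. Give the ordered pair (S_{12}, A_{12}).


T_{12} = 0
T_{21} = -4
S_{12} = (0 + -4)/2 = -4/2 = -2
A_{12} = (0 - -4)/2 = 4/2 = 2
Check: S + A = -2 + 2 = 0 = T_{12}.

(-2, 2)


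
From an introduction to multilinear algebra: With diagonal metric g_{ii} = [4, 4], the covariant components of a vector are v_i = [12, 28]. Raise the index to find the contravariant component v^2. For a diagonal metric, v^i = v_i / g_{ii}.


To raise an index with a diagonal metric: v^i = v_i / g_{ii}.
For index 2: v_2 = 28, g_{22} = 4
v^2 = 28 / 4 = 7

7


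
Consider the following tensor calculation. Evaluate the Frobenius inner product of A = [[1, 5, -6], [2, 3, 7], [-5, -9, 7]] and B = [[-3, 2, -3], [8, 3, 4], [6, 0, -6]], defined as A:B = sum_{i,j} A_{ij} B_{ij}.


A:B = sum over all i,j of A_{ij} * B_{ij}.
Row 1: 1*-3=-3, 5*2=10, -6*-3=18 => row sum = 25
Row 2: 2*8=16, 3*3=9, 7*4=28 => row sum = 53
Row 3: -5*6=-30, -9*0=0, 7*-6=-42 => row sum = -72
Total = 25 + 53 + -72 = 6

6


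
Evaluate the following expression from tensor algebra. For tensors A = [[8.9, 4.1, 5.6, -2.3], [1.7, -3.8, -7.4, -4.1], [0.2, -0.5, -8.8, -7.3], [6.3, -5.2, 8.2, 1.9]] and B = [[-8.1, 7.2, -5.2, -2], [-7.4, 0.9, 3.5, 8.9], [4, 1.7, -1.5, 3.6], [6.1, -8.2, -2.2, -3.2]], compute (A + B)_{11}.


Tensor addition is component-wise: (A + B)_{ij} = A_{ij} + B_{ij}.
A_{11} = 8.9
B_{11} = -8.1
(A + B)_{11} = 8.9 + -8.1 = 0.8

0.8


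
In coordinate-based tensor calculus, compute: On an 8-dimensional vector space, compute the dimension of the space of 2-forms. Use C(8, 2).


The dimension of the space of p-forms on an n-dimensional space is C(n, p).
n = 8, p = 2
C(8, 2) = 8! / (2! * 6!) = 28

28


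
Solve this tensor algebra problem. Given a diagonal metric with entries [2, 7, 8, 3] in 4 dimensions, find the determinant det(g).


For a diagonal metric, the determinant is the product of diagonal entries.
Diagonal entries: 2, 7, 8, 3
det(g) = 2 * 7 * 8 * 3 = 336

336


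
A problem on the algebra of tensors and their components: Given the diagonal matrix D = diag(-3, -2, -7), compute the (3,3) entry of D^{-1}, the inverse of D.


For a diagonal matrix, the inverse has entries (D^{-1})_{ii} = 1/d_{ii}.
The diagonal entries are: d_{11} = -3, d_{22} = -2, d_{33} = -7
We need (D^{-1})_{33} = 1/d_{33} = 1/-7 = -1/7

-1/7


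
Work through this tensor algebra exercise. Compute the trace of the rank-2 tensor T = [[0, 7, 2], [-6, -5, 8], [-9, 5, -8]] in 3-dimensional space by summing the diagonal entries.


The contraction (trace) of a rank-2 tensor is the sum of its diagonal elements.
Diagonal entries: A[1,1] = 0, A[2,2] = -5, A[3,3] = -8
Tr(A) = 0 + -5 + -8 = -13

-13


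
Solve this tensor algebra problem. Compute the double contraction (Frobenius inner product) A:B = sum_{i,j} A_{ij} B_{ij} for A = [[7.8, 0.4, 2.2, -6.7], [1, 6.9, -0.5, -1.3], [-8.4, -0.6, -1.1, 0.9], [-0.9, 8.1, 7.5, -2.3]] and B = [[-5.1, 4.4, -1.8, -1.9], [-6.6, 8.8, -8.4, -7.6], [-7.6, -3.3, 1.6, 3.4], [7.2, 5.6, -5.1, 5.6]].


A:B = sum over all i,j of A_{ij} * B_{ij}.
Row 1: 7.8*-5.1=-39.78, 0.4*4.4=1.76, 2.2*-1.8=-3.96, -6.7*-1.9=12.73 => row sum = -29.25
Row 2: 1*-6.6=-6.6, 6.9*8.8=60.72, -0.5*-8.4=4.2, -1.3*-7.6=9.88 => row sum = 68.2
Row 3: -8.4*-7.6=63.84, -0.6*-3.3=1.98, -1.1*1.6=-1.76, 0.9*3.4=3.06 => row sum = 67.12
Row 4: -0.9*7.2=-6.48, 8.1*5.6=45.36, 7.5*-5.1=-38.25, -2.3*5.6=-12.88 => row sum = -12.25
Total = -29.25 + 68.2 + 67.12 + -12.25 = 93.82

93.82


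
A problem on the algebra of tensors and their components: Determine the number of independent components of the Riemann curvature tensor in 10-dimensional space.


The Riemann tensor in d dimensions has d^2(d^2 - 1)/12 independent components.
d = 10, so d^2 = 100
d^2 - 1 = 99
d^2(d^2 - 1) = 100 * 99 = 9900
Divide by 12: 9900 / 12 = 825

825


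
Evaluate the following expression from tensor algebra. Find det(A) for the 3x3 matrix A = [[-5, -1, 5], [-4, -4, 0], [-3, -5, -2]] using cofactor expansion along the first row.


Expanding along the first row, det(A) = a11*M_11 - a12*M_12 + a13*M_13, where M_1j is the (1,j) minor.
Minor M_11 = -4*-2 - 0*-5 = 8
Minor M_12 = -4*-2 - 0*-3 = 8
Minor M_13 = -4*-5 - -4*-3 = 8
det = -5*(8) - -1*(8) + 5*(8)
    = -40 - -8 + 40
    = 8

8


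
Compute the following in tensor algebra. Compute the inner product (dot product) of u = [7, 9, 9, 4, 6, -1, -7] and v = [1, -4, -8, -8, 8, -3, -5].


The inner product u . v = sum of u_i * v_i.
Term-by-term: 7 * 1, 9 * -4, 9 * -8, 4 * -8, 6 * 8, -1 * -3, -7 * -5
Products: 7, -36, -72, -32, 48, 3, 35
Sum = 7 + -36 + -72 + -32 + 48 + 3 + 35 = -47

-47


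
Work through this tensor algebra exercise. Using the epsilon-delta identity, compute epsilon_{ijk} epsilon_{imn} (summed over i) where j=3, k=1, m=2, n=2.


Using the identity: epsilon_{ijk} epsilon_{imn} = delta_{jm} delta_{kn} - delta_{jn} delta_{km}.
delta_{32} = 0
delta_{12} = 0
delta_{32} = 0
delta_{12} = 0
Result = 0 * 0 - 0 * 0 = 0 - 0 = 0

0


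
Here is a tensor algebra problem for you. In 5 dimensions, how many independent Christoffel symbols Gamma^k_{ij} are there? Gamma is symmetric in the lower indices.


Christoffel symbols Gamma^k_{ij} are symmetric in i,j, so there are d * d(d+1)/2 independent symbols.
d = 5
d(d+1)/2 = 5 * 6 / 2 = 15
Total = 5 * 15 = 75

75


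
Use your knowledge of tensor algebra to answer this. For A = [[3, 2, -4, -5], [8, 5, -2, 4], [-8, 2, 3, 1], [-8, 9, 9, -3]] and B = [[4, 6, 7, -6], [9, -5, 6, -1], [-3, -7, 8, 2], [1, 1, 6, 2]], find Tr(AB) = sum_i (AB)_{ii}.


Tr(AB) = sum_i (AB)_{ii} where (AB)_{ii} = sum_k A_{ik} B_{ki}.
(AB)_{11} = 3*4 + 2*9 + -4*-3 + -5*1 = 37
(AB)_{22} = 8*6 + 5*-5 + -2*-7 + 4*1 = 41
(AB)_{33} = -8*7 + 2*6 + 3*8 + 1*6 = -14
(AB)_{44} = -8*-6 + 9*-1 + 9*2 + -3*2 = 51
Tr(AB) = 37 + 41 + -14 + 51 = 115

115


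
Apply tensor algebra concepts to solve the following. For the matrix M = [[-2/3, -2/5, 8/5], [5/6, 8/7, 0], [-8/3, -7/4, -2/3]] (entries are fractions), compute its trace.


The trace is the sum of diagonal entries.
Diagonal: M[1,1] = -2/3, M[2,2] = 8/7, M[3,3] = -2/3
Tr(M) = -2/3 + 8/7 + -2/3
Computing step by step:
After adding M[1,1]: -2/3
After adding M[2,2]: 10/21
After adding M[3,3]: -4/21
Tr(M) = -4/21

-4/21


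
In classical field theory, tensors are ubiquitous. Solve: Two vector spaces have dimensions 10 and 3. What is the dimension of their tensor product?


The dimension of a tensor product is the product of dimensions.
dim(V) = 10, dim(W) = 3
dim(V (x) W) = 10 * 3 = 30

30


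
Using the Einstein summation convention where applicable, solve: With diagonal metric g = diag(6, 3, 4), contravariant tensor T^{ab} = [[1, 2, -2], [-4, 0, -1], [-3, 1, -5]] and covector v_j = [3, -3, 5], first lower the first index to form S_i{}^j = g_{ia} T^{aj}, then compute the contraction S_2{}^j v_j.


Step 1: lower the first index. For a diagonal metric, g_{ia} T^{aj} = g_{ii} T^{ij} (no sum on i).
g_{22} = 3
S_2{}^1 = 3 * T^{21} = 3 * -4 = -12
S_2{}^2 = 3 * T^{22} = 3 * 0 = 0
S_2{}^3 = 3 * T^{23} = 3 * -1 = -3
Step 2: contract S_2{}^j with v_j.
S_2{}^1 * v_1 = -12 * 3 = -36
S_2{}^2 * v_2 = 0 * -3 = 0
S_2{}^3 * v_3 = -3 * 5 = -15
Result = -36 + 0 + -15 = -51

-51


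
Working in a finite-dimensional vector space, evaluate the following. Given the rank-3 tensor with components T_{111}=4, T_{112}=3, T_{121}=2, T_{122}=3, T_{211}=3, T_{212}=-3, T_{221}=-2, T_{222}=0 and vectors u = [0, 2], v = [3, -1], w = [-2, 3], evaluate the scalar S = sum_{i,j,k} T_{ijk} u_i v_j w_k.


S = sum over i,j,k of T_{ijk} u_i v_j w_k. Expanding all 8 terms:
T_{111}*u_1*v_1*w_1 = 4*0*3*-2 = 0  (running total: 0)
T_{112}*u_1*v_1*w_2 = 3*0*3*3 = 0  (running total: 0)
T_{121}*u_1*v_2*w_1 = 2*0*-1*-2 = 0  (running total: 0)
T_{122}*u_1*v_2*w_2 = 3*0*-1*3 = 0  (running total: 0)
T_{211}*u_2*v_1*w_1 = 3*2*3*-2 = -36  (running total: -36)
T_{212}*u_2*v_1*w_2 = -3*2*3*3 = -54  (running total: -90)
T_{221}*u_2*v_2*w_1 = -2*2*-1*-2 = -8  (running total: -98)
T_{222}*u_2*v_2*w_2 = 0*2*-1*3 = 0  (running total: -98)
S = -98

-98
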